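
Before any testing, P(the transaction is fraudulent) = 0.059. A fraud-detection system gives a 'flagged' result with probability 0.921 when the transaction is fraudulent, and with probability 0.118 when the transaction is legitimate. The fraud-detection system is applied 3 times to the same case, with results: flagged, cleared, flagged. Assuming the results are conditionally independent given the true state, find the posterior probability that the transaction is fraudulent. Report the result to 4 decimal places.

Posterior P(H) ≈ 0.2549

With H the event that the transaction is fraudulent, the joint likelihood of the observed sequence is P(data|H) = 0.921·0.079·0.921 = 0.067011 and P(data|¬H) = 0.118·0.882·0.118 = 0.012281.
Bayes: P(H|data) = 0.059·0.067011 / (0.059·0.067011 + 0.941·0.012281) = 0.0039537/0.015510 = 0.2549.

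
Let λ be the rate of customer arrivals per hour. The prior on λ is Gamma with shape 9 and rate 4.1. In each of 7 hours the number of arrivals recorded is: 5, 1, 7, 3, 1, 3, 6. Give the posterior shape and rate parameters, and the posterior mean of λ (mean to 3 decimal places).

The Poisson likelihood adds the total count to the shape and the number of exposure periods to the rate. Here ∑xᵢ = 26 and n = 7, so shape 9→35 and rate 4.1→11.1.
Posterior mean = shape/rate = 35/11.1 = 3.153.

Posterior: Gamma(shape=35, rate=11.1); mean ≈ 3.153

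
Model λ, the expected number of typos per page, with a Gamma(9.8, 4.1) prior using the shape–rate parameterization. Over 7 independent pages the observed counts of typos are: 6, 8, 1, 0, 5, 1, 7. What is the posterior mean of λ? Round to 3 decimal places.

Posterior mean ≈ 3.405

Total count ∑xᵢ = 28 over n = 7 pages.
Gamma is conjugate to the Poisson likelihood: posterior is Gamma(shape = 9.8+28 = 37.8, rate = 4.1+7 = 11.1).
Posterior mean = shape/rate = 37.8/11.1 = 3.405.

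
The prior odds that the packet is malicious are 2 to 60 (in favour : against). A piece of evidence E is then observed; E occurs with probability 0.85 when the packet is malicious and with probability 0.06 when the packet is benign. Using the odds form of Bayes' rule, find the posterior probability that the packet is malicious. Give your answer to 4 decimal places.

Posterior probability ≈ 0.3208

Prior odds = 2/60 = 0.033333.
Likelihood ratio for E = 0.85/0.06 = 14.167.
Posterior odds = prior odds × LR = 0.47222.
Posterior probability = odds/(1+odds) = 0.47222/1.4722 = 0.3208.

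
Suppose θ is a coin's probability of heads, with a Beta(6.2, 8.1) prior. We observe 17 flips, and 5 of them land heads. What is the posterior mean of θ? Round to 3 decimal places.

Observing 5 successes and 12 failures updates Beta(6.2, 8.1) by adding the success and failure counts to the two shape parameters: α = 6.2+5 = 11.2, β = 8.1+12 = 20.1.
E[θ | data] = 11.2/(11.2+20.1) = 0.358.

Posterior mean ≈ 0.358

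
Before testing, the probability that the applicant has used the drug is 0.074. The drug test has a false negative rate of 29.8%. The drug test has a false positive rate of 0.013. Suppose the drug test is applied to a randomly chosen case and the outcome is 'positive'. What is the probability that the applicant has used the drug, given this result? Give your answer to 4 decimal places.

P(H | E) ≈ 0.8119

Let H be the event that the applicant has used the drug. P(H) = 0.074, so P(¬H) = 0.926. With E the 'positive' result, P(E|H) = 0.702 and P(E|¬H) = 0.013.
P(E) = 0.702·0.074 + 0.013·0.926 = 0.051948 + 0.012038 = 0.063986.
By Bayes' theorem, P(H|E) = 0.051948 / 0.063986 = 0.8119.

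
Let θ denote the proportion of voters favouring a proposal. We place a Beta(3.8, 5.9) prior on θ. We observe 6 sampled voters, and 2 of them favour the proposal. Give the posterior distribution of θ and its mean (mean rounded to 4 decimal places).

Posterior: Beta(5.8, 9.9); mean ≈ 0.3694

Observing 2 successes and 4 failures updates Beta(3.8, 5.9) by adding the success and failure counts to the two shape parameters: α = 3.8+2 = 5.8, β = 5.9+4 = 9.9.
Posterior mean = α/(α+β) = 5.8/15.7 = 0.3694.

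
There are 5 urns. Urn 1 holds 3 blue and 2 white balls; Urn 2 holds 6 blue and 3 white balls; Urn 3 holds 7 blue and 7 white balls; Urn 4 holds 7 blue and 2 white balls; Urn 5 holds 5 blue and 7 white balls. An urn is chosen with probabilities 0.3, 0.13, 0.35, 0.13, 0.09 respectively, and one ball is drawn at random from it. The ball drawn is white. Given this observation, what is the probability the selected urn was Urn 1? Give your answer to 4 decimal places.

Posterior probability ≈ 0.2859

Tabulate prior·likelihood by source: [1] prior 0.3, lik 0.4, product 0.1200; [2] prior 0.13, lik 0.3333, product 0.04333; [3] prior 0.35, lik 0.5, product 0.1750; [4] prior 0.13, lik 0.2222, product 0.02889; [5] prior 0.09, lik 0.5833, product 0.05250.
Normalizing constant = 0.41972; the posterior for Urn 1 is its product over the sum, 0.1200/0.41972 = 0.2859.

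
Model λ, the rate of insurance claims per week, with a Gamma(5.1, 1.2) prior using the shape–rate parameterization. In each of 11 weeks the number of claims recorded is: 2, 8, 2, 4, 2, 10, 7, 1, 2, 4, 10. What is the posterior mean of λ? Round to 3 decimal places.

The Poisson likelihood adds the total count to the shape and the number of exposure periods to the rate. Here ∑xᵢ = 52 and n = 11, so shape 5.1→57.1 and rate 1.2→12.2.
Posterior mean = shape/rate = 57.1/12.2 = 4.680.

Posterior mean ≈ 4.680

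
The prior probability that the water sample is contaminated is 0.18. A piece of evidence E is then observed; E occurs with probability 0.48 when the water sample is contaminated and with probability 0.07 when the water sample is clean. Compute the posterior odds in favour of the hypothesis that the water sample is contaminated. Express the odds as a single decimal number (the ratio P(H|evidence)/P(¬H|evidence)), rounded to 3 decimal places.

Prior odds = 0.18/(1−0.18) = 0.21951. In log-odds, ln(0.21951) = -1.5163.
Add log likelihood ratio: ln(6.8571) = 1.9253.
Posterior log-odds = 0.40894, so posterior odds = exp(0.40894) = 1.5052.

Posterior odds ≈ 1.505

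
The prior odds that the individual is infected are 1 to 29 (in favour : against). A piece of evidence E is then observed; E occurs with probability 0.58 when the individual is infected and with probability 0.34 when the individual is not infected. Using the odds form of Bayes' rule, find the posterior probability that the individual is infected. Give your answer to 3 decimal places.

Prior odds = 1/29 = 0.034483.
Likelihood ratio for E = 0.58/0.34 = 1.7059.
Posterior odds = prior odds × LR = 0.058824.
Posterior probability = odds/(1+odds) = 0.058824/1.0588 = 0.056.

Posterior probability ≈ 0.056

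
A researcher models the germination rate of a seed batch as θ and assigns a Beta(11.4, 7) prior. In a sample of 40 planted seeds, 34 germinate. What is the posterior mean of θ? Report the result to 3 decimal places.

The binomial likelihood is conjugate to the Beta prior: with 34 successes and 6 failures, the posterior is Beta(11.4+34, 7+6) = Beta(45.4, 13).
E[θ | data] = 45.4/(45.4+13) = 0.777.

Posterior mean ≈ 0.777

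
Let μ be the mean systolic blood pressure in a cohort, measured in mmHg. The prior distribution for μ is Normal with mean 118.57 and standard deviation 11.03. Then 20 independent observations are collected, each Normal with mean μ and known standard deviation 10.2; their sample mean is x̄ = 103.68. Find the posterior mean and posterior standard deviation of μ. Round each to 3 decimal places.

Posterior mean ≈ 104.291; posterior SD ≈ 2.234

With known σ, the Normal prior is conjugate. Weight on the data is w = (n/σ²)/(n/σ² + 1/τ₀²) = 0.192234/(0.192234+0.00821957) = 0.95900.
Posterior mean = w·x̄ + (1−w)·μ₀ = 0.95900·103.68 + 0.041005·118.57 = 104.291. Posterior variance = 1/(0.192234+0.00821957) = 4.98869, so SD = 2.234.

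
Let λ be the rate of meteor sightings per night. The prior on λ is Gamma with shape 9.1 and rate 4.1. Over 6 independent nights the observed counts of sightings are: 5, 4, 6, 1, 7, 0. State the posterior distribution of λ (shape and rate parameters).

Posterior: Gamma(shape=32.1, rate=10.1)

The Poisson likelihood adds the total count to the shape and the number of exposure periods to the rate. Here ∑xᵢ = 23 and n = 6, so shape 9.1→32.1 and rate 4.1→10.1.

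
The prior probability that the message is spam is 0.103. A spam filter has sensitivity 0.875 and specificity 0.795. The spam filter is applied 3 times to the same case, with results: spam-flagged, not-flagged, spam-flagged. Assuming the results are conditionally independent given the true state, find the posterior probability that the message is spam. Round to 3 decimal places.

Let H be the event that the message is spam; start with P(H) = 0.103. P('spam-flagged'|H) = 0.875, P('spam-flagged'|¬H) = 0.205.
Update on result 1 ('spam-flagged'): P(H) ← 0.875·0.1030 / (0.875·0.1030 + 0.205·0.8970) = 0.090125/0.27401 = 0.3289.
Update on result 2 ('not-flagged'): P(H) ← 0.125·0.3289 / (0.125·0.3289 + 0.795·0.6711) = 0.041114/0.57463 = 0.0715.
Update on result 3 ('spam-flagged'): P(H) ← 0.875·0.0715 / (0.875·0.0715 + 0.205·0.9285) = 0.062605/0.25294 = 0.2475.

Posterior P(H) ≈ 0.248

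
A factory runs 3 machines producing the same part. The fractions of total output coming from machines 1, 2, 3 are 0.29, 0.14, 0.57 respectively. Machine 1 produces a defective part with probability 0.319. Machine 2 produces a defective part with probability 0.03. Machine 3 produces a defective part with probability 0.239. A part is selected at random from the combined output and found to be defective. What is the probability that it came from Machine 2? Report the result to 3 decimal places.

Posterior probability ≈ 0.018

Tabulate prior·likelihood by source: [1] prior 0.29, lik 0.319, product 0.09251; [2] prior 0.14, lik 0.03, product 0.004200; [3] prior 0.57, lik 0.239, product 0.1362.
Normalizing constant = 0.23294; the posterior for Machine 2 is its product over the sum, 0.004200/0.23294 = 0.018.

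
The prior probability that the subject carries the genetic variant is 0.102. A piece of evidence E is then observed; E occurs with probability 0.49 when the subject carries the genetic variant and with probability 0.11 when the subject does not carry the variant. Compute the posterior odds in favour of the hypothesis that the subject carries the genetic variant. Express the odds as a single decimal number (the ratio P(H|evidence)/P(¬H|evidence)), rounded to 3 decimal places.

Prior odds = 0.102/(1−0.102) = 0.11359. In log-odds, ln(0.11359) = -2.1752.
Add log likelihood ratio: ln(4.4545) = 1.4939.
Posterior log-odds = -0.68127, so posterior odds = exp(-0.68127) = 0.50597.

Posterior odds ≈ 0.506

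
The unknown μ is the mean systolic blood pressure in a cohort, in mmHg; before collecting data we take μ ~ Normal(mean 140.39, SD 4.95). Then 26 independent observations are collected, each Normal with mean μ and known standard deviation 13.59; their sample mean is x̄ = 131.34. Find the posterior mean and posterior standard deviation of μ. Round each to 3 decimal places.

With known σ, the Normal prior is conjugate. Weight on the data is w = (n/σ²)/(n/σ² + 1/τ₀²) = 0.140778/(0.140778+0.0408122) = 0.77525.
Posterior mean = w·x̄ + (1−w)·μ₀ = 0.77525·131.34 + 0.22475·140.39 = 133.374. Posterior variance = 1/(0.140778+0.0408122) = 5.50691, so SD = 2.347.

Posterior mean ≈ 133.374; posterior SD ≈ 2.347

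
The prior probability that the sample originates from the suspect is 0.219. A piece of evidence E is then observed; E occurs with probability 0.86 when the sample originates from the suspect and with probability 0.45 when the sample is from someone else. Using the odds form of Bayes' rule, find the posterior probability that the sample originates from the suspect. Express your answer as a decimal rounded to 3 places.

Posterior probability ≈ 0.349

Prior odds = 0.219/(1−0.219) = 0.28041.
Likelihood ratio for E = 0.86/0.45 = 1.9111.
Posterior odds = prior odds × LR = 0.53589.
Posterior probability = odds/(1+odds) = 0.53589/1.5359 = 0.349.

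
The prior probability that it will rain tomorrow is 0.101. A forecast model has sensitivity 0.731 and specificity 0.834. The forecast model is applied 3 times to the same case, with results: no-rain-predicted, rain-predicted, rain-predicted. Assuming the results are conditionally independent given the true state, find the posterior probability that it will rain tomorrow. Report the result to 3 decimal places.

With H the event that it will rain tomorrow, the joint likelihood of the observed sequence is P(data|H) = 0.269·0.731·0.731 = 0.14374 and P(data|¬H) = 0.834·0.166·0.166 = 0.022982.
Bayes: P(H|data) = 0.101·0.14374 / (0.101·0.14374 + 0.899·0.022982) = 0.014518/0.035179 = 0.4127.

Posterior P(H) ≈ 0.413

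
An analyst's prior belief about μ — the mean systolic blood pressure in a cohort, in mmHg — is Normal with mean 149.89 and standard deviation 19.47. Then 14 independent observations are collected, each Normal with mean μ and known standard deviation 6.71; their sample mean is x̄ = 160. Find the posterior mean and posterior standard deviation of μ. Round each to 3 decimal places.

Posterior mean ≈ 159.915; posterior SD ≈ 1.786

With known σ, the Normal prior is conjugate. Weight on the data is w = (n/σ²)/(n/σ² + 1/τ₀²) = 0.310945/(0.310945+0.00263796) = 0.99159.
Posterior mean = w·x̄ + (1−w)·μ₀ = 0.99159·160 + 0.0084123·149.89 = 159.915. Posterior variance = 1/(0.310945+0.00263796) = 3.18895, so SD = 1.786.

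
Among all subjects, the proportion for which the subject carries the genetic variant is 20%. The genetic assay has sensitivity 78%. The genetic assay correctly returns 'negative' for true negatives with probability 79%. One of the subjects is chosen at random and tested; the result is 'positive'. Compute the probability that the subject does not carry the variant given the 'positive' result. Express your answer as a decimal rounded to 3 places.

Let H be the event that the subject carries the genetic variant. P(H) = 0.2, so P(¬H) = 0.8. With E the 'positive' result, P(E|H) = 0.78 and P(E|¬H) = 0.21.
P(E) = 0.78·0.2 + 0.21·0.8 = 0.15600 + 0.16800 = 0.32400.
By Bayes' theorem, P(H|E) = 0.15600 / 0.32400 = 0.481. Hence P(¬H|E) = 1 − 0.481 = 0.519.

P(¬H | E) ≈ 0.519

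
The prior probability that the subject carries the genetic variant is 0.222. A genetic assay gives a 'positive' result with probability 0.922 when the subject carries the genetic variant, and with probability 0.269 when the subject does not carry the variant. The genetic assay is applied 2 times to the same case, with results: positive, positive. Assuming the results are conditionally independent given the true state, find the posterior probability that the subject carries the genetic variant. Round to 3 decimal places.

Let H be the event that the subject carries the genetic variant; start with P(H) = 0.222. P('positive'|H) = 0.922, P('positive'|¬H) = 0.269.
Update on result 1 ('positive'): P(H) ← 0.922·0.2220 / (0.922·0.2220 + 0.269·0.7780) = 0.20468/0.41397 = 0.4944.
Update on result 2 ('positive'): P(H) ← 0.922·0.4944 / (0.922·0.4944 + 0.269·0.5056) = 0.45588/0.59187 = 0.7702.

Posterior P(H) ≈ 0.770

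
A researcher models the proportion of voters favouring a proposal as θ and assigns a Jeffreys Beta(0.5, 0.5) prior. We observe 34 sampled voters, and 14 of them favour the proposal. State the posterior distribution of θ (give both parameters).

Observing 14 successes and 20 failures updates Beta(0.5, 0.5) by adding the success and failure counts to the two shape parameters: α = 0.5+14 = 14.5, β = 0.5+20 = 20.5.

Posterior: Beta(14.5, 20.5)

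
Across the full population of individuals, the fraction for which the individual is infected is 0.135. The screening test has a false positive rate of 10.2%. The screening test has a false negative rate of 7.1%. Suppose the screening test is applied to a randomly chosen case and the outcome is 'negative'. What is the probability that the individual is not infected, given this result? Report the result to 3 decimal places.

Write H for 'the individual is infected'. Prior odds H:¬H = 0.135/0.865 = 0.15607. For the 'negative' outcome, the likelihood ratio is 0.071/0.898 = 0.079065.
Posterior odds = 0.15607 × 0.079065 = 0.012340, so P(H|E) = 0.012340/(1+0.012340) = 0.012. Then P(¬H|E) = 1 − 0.012 = 0.988.

P(¬H | E) ≈ 0.988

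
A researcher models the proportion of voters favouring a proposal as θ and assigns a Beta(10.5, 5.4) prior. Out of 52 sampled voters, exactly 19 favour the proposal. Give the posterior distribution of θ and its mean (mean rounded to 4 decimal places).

The binomial likelihood is conjugate to the Beta prior: with 19 successes and 33 failures, the posterior is Beta(10.5+19, 5.4+33) = Beta(29.5, 38.4).
Posterior mean = α/(α+β) = 29.5/67.9 = 0.4345.

Posterior: Beta(29.5, 38.4); mean ≈ 0.4345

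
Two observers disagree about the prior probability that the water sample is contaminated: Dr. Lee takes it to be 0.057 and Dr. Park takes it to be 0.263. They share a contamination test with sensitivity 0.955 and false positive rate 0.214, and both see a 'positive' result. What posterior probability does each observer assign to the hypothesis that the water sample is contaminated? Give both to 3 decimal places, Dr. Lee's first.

Dr. Lee: 0.212; Dr. Park: 0.614

P('+'|H) = 0.955, P('+'|¬H) = 0.214.
Dr. Lee: numerator 0.955·0.057 = 0.054435; evidence = 0.054435+0.214·0.943 = 0.25624; posterior = 0.212.
Dr. Park: numerator 0.955·0.263 = 0.25117; evidence = 0.25117+0.214·0.737 = 0.40888; posterior = 0.614.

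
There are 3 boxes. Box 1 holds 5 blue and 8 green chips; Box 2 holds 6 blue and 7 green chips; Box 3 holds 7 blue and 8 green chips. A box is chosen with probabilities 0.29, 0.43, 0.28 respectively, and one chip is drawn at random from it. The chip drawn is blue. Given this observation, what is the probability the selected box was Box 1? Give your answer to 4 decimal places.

P(blue|Box 1) = 0.3846; P(blue|Box 2) = 0.4615; P(blue|Box 3) = 0.4667.
Prior × likelihood for each source: 0.29·0.3846=0.1115, 0.43·0.4615=0.1985, 0.28·0.4667=0.1307. Summing gives P(blue) = 0.44067.
P(Box 1 | blue) = 0.1115 / 0.44067 = 0.2531.

Posterior probability ≈ 0.2531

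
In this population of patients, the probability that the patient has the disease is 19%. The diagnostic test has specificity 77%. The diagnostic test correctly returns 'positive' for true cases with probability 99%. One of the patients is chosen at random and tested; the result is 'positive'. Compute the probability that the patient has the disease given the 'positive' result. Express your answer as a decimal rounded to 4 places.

P(H | E) ≈ 0.5024

Let H be the event that the patient has the disease. P(H) = 0.19, so P(¬H) = 0.81. With E the 'positive' result, P(E|H) = 0.99 and P(E|¬H) = 0.23.
P(E) = 0.99·0.19 + 0.23·0.81 = 0.18810 + 0.18630 = 0.37440.
By Bayes' theorem, P(H|E) = 0.18810 / 0.37440 = 0.5024.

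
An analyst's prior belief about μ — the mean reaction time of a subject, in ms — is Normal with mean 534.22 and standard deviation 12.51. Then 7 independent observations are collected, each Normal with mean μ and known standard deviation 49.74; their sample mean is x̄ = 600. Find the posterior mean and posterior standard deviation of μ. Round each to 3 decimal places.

Prior precision 1/τ₀² = 1/12.51² = 0.00638977; data precision n/σ² = 7/49.74² = 0.00282935.
Posterior precision = 0.00638977 + 0.00282935 = 0.00921912, giving posterior SD = 1/√0.00921912 = 10.415.
Posterior mean = (0.00638977·534.22 + 0.00282935·600) / 0.00921912 = 554.408.

Posterior mean ≈ 554.408; posterior SD ≈ 10.415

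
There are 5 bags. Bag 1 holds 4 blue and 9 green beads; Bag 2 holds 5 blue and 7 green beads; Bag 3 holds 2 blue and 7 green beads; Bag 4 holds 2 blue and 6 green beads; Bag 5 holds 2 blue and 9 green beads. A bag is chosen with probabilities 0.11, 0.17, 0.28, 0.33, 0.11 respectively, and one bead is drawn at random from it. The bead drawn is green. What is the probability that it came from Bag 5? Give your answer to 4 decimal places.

Posterior probability ≈ 0.1232

P(green|Bag 1) = 0.6923; P(green|Bag 2) = 0.5833; P(green|Bag 3) = 0.7778; P(green|Bag 4) = 0.75; P(green|Bag 5) = 0.8182.
Prior × likelihood for each source: 0.11·0.6923=0.07615, 0.17·0.5833=0.09917, 0.28·0.7778=0.2178, 0.33·0.75=0.2475, 0.11·0.8182=0.09000. Summing gives P(green) = 0.73060.
P(Bag 5 | green) = 0.09000 / 0.73060 = 0.1232.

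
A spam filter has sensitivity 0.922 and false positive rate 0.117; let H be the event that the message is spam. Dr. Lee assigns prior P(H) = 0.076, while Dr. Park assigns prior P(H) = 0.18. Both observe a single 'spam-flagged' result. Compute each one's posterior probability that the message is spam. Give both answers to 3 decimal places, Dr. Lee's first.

Dr. Lee: 0.393; Dr. Park: 0.634

The likelihood ratio for a 'spam-flagged' result is 0.922/0.117 = 7.8803.
Dr. Lee: prior odds 0.076/0.924 = 0.082251; posterior odds 0.64817; posterior probability 0.393.
Dr. Park: prior odds 0.18/0.82 = 0.21951; posterior odds 1.7298; posterior probability 0.634.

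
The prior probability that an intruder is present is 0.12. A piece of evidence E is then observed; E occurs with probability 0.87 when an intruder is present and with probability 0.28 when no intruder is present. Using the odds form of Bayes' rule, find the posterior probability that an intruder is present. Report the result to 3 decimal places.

Prior odds = 0.12/(1−0.12) = 0.13636. In log-odds, ln(0.13636) = -1.9924.
Add log likelihood ratio: ln(3.1071) = 1.1337.
Posterior log-odds = -0.85873, so posterior odds = exp(-0.85873) = 0.42370. Converting, P(H|E) = 0.42370/1.4237 = 0.298.

Posterior probability ≈ 0.298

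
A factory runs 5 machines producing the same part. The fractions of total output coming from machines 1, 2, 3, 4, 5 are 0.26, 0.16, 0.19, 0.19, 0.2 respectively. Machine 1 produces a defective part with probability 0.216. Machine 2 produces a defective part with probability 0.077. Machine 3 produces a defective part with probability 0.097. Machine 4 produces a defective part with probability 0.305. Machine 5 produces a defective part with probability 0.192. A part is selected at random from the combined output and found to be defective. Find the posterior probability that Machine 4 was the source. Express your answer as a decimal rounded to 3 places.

Tabulate prior·likelihood by source: [1] prior 0.26, lik 0.216, product 0.05616; [2] prior 0.16, lik 0.077, product 0.01232; [3] prior 0.19, lik 0.097, product 0.01843; [4] prior 0.19, lik 0.305, product 0.05795; [5] prior 0.2, lik 0.192, product 0.03840.
Normalizing constant = 0.18326; the posterior for Machine 4 is its product over the sum, 0.05795/0.18326 = 0.316.

Posterior probability ≈ 0.316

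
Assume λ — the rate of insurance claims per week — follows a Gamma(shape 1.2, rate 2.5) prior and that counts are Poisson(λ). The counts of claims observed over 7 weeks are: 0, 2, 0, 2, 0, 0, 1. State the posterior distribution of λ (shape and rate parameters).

Total count ∑xᵢ = 5 over n = 7 weeks.
Gamma is conjugate to the Poisson likelihood: posterior is Gamma(shape = 1.2+5 = 6.2, rate = 2.5+7 = 9.5).

Posterior: Gamma(shape=6.2, rate=9.5)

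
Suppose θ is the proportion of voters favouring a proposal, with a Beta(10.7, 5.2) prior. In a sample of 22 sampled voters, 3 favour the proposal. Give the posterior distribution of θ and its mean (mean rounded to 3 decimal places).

The binomial likelihood is conjugate to the Beta prior: with 3 successes and 19 failures, the posterior is Beta(10.7+3, 5.2+19) = Beta(13.7, 24.2).
E[θ | data] = 13.7/(13.7+24.2) = 0.361.

Posterior: Beta(13.7, 24.2); mean ≈ 0.361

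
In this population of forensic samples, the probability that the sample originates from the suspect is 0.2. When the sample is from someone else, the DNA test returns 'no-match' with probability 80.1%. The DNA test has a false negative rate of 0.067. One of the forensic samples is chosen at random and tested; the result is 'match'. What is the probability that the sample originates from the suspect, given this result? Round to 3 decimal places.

Write H for 'the sample originates from the suspect'. Prior odds H:¬H = 0.2/0.8 = 0.25000. For the 'match' outcome, the likelihood ratio is 0.933/0.199 = 4.6884.
Posterior odds = 0.25000 × 4.6884 = 1.1721, so P(H|E) = 1.1721/(1+1.1721) = 0.540.

P(H | E) ≈ 0.540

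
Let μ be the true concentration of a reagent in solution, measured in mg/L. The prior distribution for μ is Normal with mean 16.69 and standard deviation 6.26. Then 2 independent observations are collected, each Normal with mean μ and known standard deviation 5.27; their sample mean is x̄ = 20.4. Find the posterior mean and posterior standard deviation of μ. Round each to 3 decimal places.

Posterior mean ≈ 19.429; posterior SD ≈ 3.202

Prior precision 1/τ₀² = 1/6.26² = 0.0255183; data precision n/σ² = 2/5.27² = 0.0720126.
Posterior precision = 0.0255183 + 0.0720126 = 0.0975309, giving posterior SD = 1/√0.0975309 = 3.202.
Posterior mean = (0.0255183·16.69 + 0.0720126·20.4) / 0.0975309 = 19.429.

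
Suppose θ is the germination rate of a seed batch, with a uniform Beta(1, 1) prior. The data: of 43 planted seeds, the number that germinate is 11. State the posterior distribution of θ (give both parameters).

Posterior: Beta(12, 33)

Observing 11 successes and 32 failures updates Beta(1, 1) by adding the success and failure counts to the two shape parameters: α = 1+11 = 12, β = 1+32 = 33.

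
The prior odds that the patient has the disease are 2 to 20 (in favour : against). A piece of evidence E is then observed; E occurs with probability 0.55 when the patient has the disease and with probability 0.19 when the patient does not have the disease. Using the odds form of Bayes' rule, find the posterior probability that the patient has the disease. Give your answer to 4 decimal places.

Prior odds = 2/20 = 0.10000. In log-odds, ln(0.10000) = -2.3026.
Add log likelihood ratio: ln(2.8947) = 1.0629.
Posterior log-odds = -1.2397, so posterior odds = exp(-1.2397) = 0.28947. Converting, P(H|E) = 0.28947/1.2895 = 0.2245.

Posterior probability ≈ 0.2245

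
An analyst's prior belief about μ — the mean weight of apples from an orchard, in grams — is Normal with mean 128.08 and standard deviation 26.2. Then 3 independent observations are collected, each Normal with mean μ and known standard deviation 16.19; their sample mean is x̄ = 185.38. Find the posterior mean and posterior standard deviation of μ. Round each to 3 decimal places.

Posterior mean ≈ 178.910; posterior SD ≈ 8.804

Prior precision 1/τ₀² = 1/26.2² = 0.00145679; data precision n/σ² = 3/16.19² = 0.0114453.
Posterior precision = 0.00145679 + 0.0114453 = 0.0129021, giving posterior SD = 1/√0.0129021 = 8.804.
Posterior mean = (0.00145679·128.08 + 0.0114453·185.38) / 0.0129021 = 178.910.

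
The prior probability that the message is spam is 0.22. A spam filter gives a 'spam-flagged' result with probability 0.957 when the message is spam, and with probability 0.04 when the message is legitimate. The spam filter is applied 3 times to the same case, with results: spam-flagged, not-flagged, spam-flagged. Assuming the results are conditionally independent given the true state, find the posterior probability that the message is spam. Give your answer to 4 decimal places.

Let H be the event that the message is spam; start with P(H) = 0.22. P('spam-flagged'|H) = 0.957, P('spam-flagged'|¬H) = 0.04.
Update on result 1 ('spam-flagged'): P(H) ← 0.957·0.2200 / (0.957·0.2200 + 0.04·0.7800) = 0.21054/0.24174 = 0.8709.
Update on result 2 ('not-flagged'): P(H) ← 0.043·0.8709 / (0.043·0.8709 + 0.96·0.1291) = 0.037450/0.16135 = 0.2321.
Update on result 3 ('spam-flagged'): P(H) ← 0.957·0.2321 / (0.957·0.2321 + 0.04·0.7679) = 0.22212/0.25284 = 0.8785.

Posterior P(H) ≈ 0.8785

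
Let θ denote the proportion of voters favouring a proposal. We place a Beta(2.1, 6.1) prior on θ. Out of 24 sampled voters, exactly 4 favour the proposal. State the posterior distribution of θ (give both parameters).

Posterior: Beta(6.1, 26.1)

The binomial likelihood is conjugate to the Beta prior: with 4 successes and 20 failures, the posterior is Beta(2.1+4, 6.1+20) = Beta(6.1, 26.1).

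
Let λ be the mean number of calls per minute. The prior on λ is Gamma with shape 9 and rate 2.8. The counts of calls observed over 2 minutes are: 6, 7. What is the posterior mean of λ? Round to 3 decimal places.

The Poisson likelihood adds the total count to the shape and the number of exposure periods to the rate. Here ∑xᵢ = 13 and n = 2, so shape 9→22 and rate 2.8→4.8.
E[λ | data] = 22/4.8 = 4.583.

Posterior mean ≈ 4.583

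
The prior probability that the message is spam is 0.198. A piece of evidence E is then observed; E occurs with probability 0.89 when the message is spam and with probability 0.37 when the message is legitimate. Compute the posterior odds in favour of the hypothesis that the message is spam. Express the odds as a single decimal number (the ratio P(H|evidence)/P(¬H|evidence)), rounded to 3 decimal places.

Prior odds = 0.198/(1−0.198) = 0.24688. In log-odds, ln(0.24688) = -1.3988.
Add log likelihood ratio: ln(2.4054) = 0.87772.
Posterior log-odds = -0.52112, so posterior odds = exp(-0.52112) = 0.59385.

Posterior odds ≈ 0.594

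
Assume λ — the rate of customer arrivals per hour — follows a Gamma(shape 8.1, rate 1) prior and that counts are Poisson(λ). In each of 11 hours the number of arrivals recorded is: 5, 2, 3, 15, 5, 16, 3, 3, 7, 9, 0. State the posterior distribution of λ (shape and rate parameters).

The Poisson likelihood adds the total count to the shape and the number of exposure periods to the rate. Here ∑xᵢ = 68 and n = 11, so shape 8.1→76.1 and rate 1→12.

Posterior: Gamma(shape=76.1, rate=12)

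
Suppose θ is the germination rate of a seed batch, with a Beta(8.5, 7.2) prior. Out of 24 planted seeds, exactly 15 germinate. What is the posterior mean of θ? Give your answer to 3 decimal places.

Posterior mean ≈ 0.592

Observing 15 successes and 9 failures updates Beta(8.5, 7.2) by adding the success and failure counts to the two shape parameters: α = 8.5+15 = 23.5, β = 7.2+9 = 16.2.
Posterior mean = α/(α+β) = 23.5/39.7 = 0.592.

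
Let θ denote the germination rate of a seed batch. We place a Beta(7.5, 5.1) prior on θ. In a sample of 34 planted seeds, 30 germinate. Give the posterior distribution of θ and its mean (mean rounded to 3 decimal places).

Observing 30 successes and 4 failures updates Beta(7.5, 5.1) by adding the success and failure counts to the two shape parameters: α = 7.5+30 = 37.5, β = 5.1+4 = 9.1.
Posterior mean = α/(α+β) = 37.5/46.6 = 0.805.

Posterior: Beta(37.5, 9.1); mean ≈ 0.805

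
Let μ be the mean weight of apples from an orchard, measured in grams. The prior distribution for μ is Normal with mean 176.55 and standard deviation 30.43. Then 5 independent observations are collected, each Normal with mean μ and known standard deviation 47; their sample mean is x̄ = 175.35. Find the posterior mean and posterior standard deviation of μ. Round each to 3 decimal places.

With known σ, the Normal prior is conjugate. Weight on the data is w = (n/σ²)/(n/σ² + 1/τ₀²) = 0.00226347/(0.00226347+0.00107993) = 0.67700.
Posterior mean = w·x̄ + (1−w)·μ₀ = 0.67700·175.35 + 0.32300·176.55 = 175.738. Posterior variance = 1/(0.00226347+0.00107993) = 299.097, so SD = 17.294.

Posterior mean ≈ 175.738; posterior SD ≈ 17.294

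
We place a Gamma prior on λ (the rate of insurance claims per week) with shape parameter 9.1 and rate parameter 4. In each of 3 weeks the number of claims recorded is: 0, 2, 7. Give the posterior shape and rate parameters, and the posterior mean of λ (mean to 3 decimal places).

Posterior: Gamma(shape=18.1, rate=7); mean ≈ 2.586

Total count ∑xᵢ = 9 over n = 3 weeks.
Gamma is conjugate to the Poisson likelihood: posterior is Gamma(shape = 9.1+9 = 18.1, rate = 4+3 = 7).
E[λ | data] = 18.1/7 = 2.586.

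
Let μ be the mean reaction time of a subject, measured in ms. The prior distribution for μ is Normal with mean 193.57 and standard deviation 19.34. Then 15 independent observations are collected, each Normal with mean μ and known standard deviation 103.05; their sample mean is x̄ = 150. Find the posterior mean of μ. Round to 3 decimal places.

Posterior mean ≈ 178.508

With known σ, the Normal prior is conjugate. Weight on the data is w = (n/σ²)/(n/σ² + 1/τ₀²) = 0.00141252/(0.00141252+0.00267354) = 0.34569.
Posterior mean = w·x̄ + (1−w)·μ₀ = 0.34569·150 + 0.65431·193.57 = 178.508.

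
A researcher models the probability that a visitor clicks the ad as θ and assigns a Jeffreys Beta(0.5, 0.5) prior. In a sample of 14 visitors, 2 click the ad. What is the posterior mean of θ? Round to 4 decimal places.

The binomial likelihood is conjugate to the Beta prior: with 2 successes and 12 failures, the posterior is Beta(0.5+2, 0.5+12) = Beta(2.5, 12.5).
E[θ | data] = 2.5/(2.5+12.5) = 0.1667.

Posterior mean ≈ 0.1667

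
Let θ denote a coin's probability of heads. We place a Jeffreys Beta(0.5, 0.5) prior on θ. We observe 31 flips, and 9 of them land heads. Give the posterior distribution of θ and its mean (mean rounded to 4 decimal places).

Observing 9 successes and 22 failures updates Beta(0.5, 0.5) by adding the success and failure counts to the two shape parameters: α = 0.5+9 = 9.5, β = 0.5+22 = 22.5.
Posterior mean = α/(α+β) = 9.5/32 = 0.2969.

Posterior: Beta(9.5, 22.5); mean ≈ 0.2969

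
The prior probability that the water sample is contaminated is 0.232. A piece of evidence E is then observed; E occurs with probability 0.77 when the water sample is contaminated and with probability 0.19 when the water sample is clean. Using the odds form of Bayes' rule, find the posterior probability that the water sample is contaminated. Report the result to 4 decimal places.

Posterior probability ≈ 0.5504

Prior odds = 0.232/(1−0.232) = 0.30208.
Likelihood ratio for E = 0.77/0.19 = 4.0526.
Posterior odds = prior odds × LR = 1.2242.
Posterior probability = odds/(1+odds) = 1.2242/2.2242 = 0.5504.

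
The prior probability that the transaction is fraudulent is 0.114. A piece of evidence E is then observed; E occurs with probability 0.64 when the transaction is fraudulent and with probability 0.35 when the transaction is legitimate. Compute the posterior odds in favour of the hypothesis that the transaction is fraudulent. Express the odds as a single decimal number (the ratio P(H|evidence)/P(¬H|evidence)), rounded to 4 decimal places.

Prior odds = 0.114/(1−0.114) = 0.12867.
Likelihood ratio for E = 0.64/0.35 = 1.8286.
Posterior odds = prior odds × LR = 0.23528.

Posterior odds ≈ 0.2353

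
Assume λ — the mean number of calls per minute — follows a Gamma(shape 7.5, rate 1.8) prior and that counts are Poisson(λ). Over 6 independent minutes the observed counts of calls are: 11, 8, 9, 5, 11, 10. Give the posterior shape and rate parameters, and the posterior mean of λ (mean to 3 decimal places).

The Poisson likelihood adds the total count to the shape and the number of exposure periods to the rate. Here ∑xᵢ = 54 and n = 6, so shape 7.5→61.5 and rate 1.8→7.8.
E[λ | data] = 61.5/7.8 = 7.885.

Posterior: Gamma(shape=61.5, rate=7.8); mean ≈ 7.885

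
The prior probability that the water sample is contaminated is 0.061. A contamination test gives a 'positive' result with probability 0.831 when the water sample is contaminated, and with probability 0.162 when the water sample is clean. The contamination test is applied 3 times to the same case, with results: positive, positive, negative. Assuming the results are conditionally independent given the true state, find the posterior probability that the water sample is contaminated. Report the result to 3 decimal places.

Posterior P(H) ≈ 0.256

Let H be the event that the water sample is contaminated; start with P(H) = 0.061. P('positive'|H) = 0.831, P('positive'|¬H) = 0.162.
Update on result 1 ('positive'): P(H) ← 0.831·0.0610 / (0.831·0.0610 + 0.162·0.9390) = 0.050691/0.20281 = 0.2499.
Update on result 2 ('positive'): P(H) ← 0.831·0.2499 / (0.831·0.2499 + 0.162·0.7501) = 0.20770/0.32921 = 0.6309.
Update on result 3 ('negative'): P(H) ← 0.169·0.6309 / (0.169·0.6309 + 0.838·0.3691) = 0.10662/0.41592 = 0.2564.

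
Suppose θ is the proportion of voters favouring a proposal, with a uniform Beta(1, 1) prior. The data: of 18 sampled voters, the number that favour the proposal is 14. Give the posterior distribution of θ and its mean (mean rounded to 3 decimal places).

Observing 14 successes and 4 failures updates Beta(1, 1) by adding the success and failure counts to the two shape parameters: α = 1+14 = 15, β = 1+4 = 5.
Posterior mean = α/(α+β) = 15/20 = 0.750.

Posterior: Beta(15, 5); mean ≈ 0.750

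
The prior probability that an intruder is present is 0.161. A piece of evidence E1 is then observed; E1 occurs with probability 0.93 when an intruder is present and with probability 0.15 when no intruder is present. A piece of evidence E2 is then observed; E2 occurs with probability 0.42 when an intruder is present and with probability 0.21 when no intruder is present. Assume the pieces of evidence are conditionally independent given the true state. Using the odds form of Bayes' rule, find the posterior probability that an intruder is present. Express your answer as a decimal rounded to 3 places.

Posterior probability ≈ 0.704

Prior odds = 0.161/(1−0.161) = 0.19190. In log-odds, ln(0.19190) = -1.6508.
Add log likelihood ratios: ln(6.2000) + ln(2.0000) = 2.5177.
Posterior log-odds = 0.86689, so posterior odds = exp(0.86689) = 2.3795. Converting, P(H|E) = 2.3795/3.3795 = 0.704.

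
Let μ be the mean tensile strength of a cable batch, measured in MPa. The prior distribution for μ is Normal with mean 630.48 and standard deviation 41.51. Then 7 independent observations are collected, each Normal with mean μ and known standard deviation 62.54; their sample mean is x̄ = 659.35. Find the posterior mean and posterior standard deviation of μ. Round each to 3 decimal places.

Posterior mean ≈ 652.281; posterior SD ≈ 20.541

With known σ, the Normal prior is conjugate. Weight on the data is w = (n/σ²)/(n/σ² + 1/τ₀²) = 0.00178971/(0.00178971+0.00058036) = 0.75513.
Posterior mean = w·x̄ + (1−w)·μ₀ = 0.75513·659.35 + 0.24487·630.48 = 652.281. Posterior variance = 1/(0.00178971+0.00058036) = 421.929, so SD = 20.541.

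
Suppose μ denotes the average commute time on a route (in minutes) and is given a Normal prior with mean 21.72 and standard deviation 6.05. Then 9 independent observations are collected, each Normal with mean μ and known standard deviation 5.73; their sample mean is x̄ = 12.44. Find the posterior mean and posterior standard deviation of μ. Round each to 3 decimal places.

Posterior mean ≈ 13.281; posterior SD ≈ 1.821

Prior precision 1/τ₀² = 1/6.05² = 0.0273205; data precision n/σ² = 9/5.73² = 0.274115.
Posterior precision = 0.0273205 + 0.274115 = 0.301436, giving posterior SD = 1/√0.301436 = 1.821.
Posterior mean = (0.0273205·21.72 + 0.274115·12.44) / 0.301436 = 13.281.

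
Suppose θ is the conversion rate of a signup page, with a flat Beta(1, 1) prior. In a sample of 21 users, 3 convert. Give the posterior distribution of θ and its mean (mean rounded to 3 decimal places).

Posterior: Beta(4, 19); mean ≈ 0.174

The binomial likelihood is conjugate to the Beta prior: with 3 successes and 18 failures, the posterior is Beta(1+3, 1+18) = Beta(4, 19).
Posterior mean = α/(α+β) = 4/23 = 0.174.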